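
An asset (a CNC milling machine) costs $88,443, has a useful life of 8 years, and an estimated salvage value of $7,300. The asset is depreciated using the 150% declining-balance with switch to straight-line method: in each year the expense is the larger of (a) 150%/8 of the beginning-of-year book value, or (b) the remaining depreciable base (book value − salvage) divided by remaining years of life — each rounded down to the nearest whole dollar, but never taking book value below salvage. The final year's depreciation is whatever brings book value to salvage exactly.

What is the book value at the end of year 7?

$15,112

Depreciable base = $88,443 − $7,300 = $81,143.
Year 1: DB = ⌊$88,443 × 150%/8⌋ = $16,583; SL = ⌊$81,143/8⌋ = $10,142 → take DB $16,583. Book value $71,860.
Year 2: DB = ⌊$71,860 × 150%/8⌋ = $13,473; SL = ⌊$64,560/7⌋ = $9,222 → take DB $13,473. Book value $58,387.
Year 3: DB = ⌊$58,387 × 150%/8⌋ = $10,947; SL = ⌊$51,087/6⌋ = $8,514 → take DB $10,947. Book value $47,440.
Year 4: DB = ⌊$47,440 × 150%/8⌋ = $8,895; SL = ⌊$40,140/5⌋ = $8,028 → take DB $8,895. Book value $38,545.
Year 5: DB = ⌊$38,545 × 150%/8⌋ = $7,227; SL = ⌊$31,245/4⌋ = $7,811 → take SL $7,811. Book value $30,734.
Year 6: DB = ⌊$30,734 × 150%/8⌋ = $5,762; SL = ⌊$23,434/3⌋ = $7,811 → take SL $7,811. Book value $22,923.
Year 7: DB = ⌊$22,923 × 150%/8⌋ = $4,298; SL = ⌊$15,623/2⌋ = $7,811 → take SL $7,811. Book value $15,112.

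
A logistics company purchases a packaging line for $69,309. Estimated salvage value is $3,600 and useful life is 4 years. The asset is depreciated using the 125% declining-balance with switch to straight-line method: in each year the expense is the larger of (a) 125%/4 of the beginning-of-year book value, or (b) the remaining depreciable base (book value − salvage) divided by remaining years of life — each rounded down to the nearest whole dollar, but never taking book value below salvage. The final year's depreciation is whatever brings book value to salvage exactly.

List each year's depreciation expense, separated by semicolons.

$21,659; $14,890; $14,580; $14,580

Depreciable base = $69,309 − $3,600 = $65,709.
Year 1: DB = ⌊$69,309 × 125%/4⌋ = $21,659; SL = ⌊$65,709/4⌋ = $16,427 → take DB $21,659. Book value $47,650.
Year 2: DB = ⌊$47,650 × 125%/4⌋ = $14,890; SL = ⌊$44,050/3⌋ = $14,683 → take DB $14,890. Book value $32,760.
Year 3: DB = ⌊$32,760 × 125%/4⌋ = $10,237; SL = ⌊$29,160/2⌋ = $14,580 → take SL $14,580. Book value $18,180.
Year 4 (final): $18,180 − $3,600 = $14,580. Book value $3,600.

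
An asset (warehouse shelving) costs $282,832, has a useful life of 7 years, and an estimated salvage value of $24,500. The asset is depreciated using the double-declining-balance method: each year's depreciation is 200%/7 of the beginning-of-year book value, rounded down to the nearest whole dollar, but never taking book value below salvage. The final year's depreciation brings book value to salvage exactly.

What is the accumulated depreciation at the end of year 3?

$179,758

Depreciable base = $282,832 − $24,500 = $258,332.
Year 1: ⌊$282,832 × 200%/7⌋ = $80,809. Book value $202,023.
Year 2: ⌊$202,023 × 200%/7⌋ = $57,720. Book value $144,303.
Year 3: ⌊$144,303 × 200%/7⌋ = $41,229. Book value $103,074.
Accumulated through year 3 = $282,832 − $103,074 = $179,758.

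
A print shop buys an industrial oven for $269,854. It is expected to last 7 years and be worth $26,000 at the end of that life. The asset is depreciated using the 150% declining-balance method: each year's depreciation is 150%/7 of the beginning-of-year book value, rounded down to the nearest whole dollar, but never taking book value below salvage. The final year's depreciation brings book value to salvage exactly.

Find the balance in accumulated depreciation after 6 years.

Depreciable base = $269,854 − $26,000 = $243,854.
Year 1: ⌊$269,854 × 150%/7⌋ = $57,825. Book value $212,029.
Year 2: ⌊$212,029 × 150%/7⌋ = $45,434. Book value $166,595.
Year 3: ⌊$166,595 × 150%/7⌋ = $35,698. Book value $130,897.
Year 4: ⌊$130,897 × 150%/7⌋ = $28,049. Book value $102,848.
Year 5: ⌊$102,848 × 150%/7⌋ = $22,038. Book value $80,810.
Year 6: ⌊$80,810 × 150%/7⌋ = $17,316. Book value $63,494.
Accumulated through year 6 = $269,854 − $63,494 = $206,360.

$206,360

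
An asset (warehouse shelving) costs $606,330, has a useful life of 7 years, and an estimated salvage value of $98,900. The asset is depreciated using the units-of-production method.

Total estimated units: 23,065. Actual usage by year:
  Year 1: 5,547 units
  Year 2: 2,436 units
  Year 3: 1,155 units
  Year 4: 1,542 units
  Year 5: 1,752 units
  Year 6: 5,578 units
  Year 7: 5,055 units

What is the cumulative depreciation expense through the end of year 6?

$396,220

Depreciable base = $606,330 − $98,900 = $507,430.
Rate = $507,430 / 23,065 units = $22 per unit.
Year 1: 5,547 × $22 = $122,034. Book value $484,296.
Year 2: 2,436 × $22 = $53,592. Book value $430,704.
Year 3: 1,155 × $22 = $25,410. Book value $405,294.
Year 4: 1,542 × $22 = $33,924. Book value $371,370.
Year 5: 1,752 × $22 = $38,544. Book value $332,826.
Year 6: 5,578 × $22 = $122,716. Book value $210,110.
Accumulated through year 6 = $606,330 − $210,110 = $396,220.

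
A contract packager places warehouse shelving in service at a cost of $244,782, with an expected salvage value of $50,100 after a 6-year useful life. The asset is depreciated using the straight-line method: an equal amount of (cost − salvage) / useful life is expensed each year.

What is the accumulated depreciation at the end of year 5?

Depreciable base = $244,782 − $50,100 = $194,682.
Annual expense = $194,682 / 6 = $32,447.
End of year 1: book value $212,335.
End of year 2: book value $179,888.
End of year 3: book value $147,441.
End of year 4: book value $114,994.
End of year 5: book value $82,547.
Accumulated through year 5 = $244,782 − $82,547 = $162,235.

$162,235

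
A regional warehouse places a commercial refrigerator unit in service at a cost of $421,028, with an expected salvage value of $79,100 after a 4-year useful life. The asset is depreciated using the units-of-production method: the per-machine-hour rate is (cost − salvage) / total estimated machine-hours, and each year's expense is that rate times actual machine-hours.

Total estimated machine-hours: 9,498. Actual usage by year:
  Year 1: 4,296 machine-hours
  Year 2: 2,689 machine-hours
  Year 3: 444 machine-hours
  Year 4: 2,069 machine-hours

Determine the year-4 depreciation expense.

Depreciable base = $421,028 − $79,100 = $341,928.
Rate = $341,928 / 9,498 machine-hours = $36 per machine-hour.
Year 1: 4,296 × $36 = $154,656. Book value $266,372.
Year 2: 2,689 × $36 = $96,804. Book value $169,568.
Year 3: 444 × $36 = $15,984. Book value $153,584.
Year 4: 2,069 × $36 = $74,484. Book value $79,100.

$74,484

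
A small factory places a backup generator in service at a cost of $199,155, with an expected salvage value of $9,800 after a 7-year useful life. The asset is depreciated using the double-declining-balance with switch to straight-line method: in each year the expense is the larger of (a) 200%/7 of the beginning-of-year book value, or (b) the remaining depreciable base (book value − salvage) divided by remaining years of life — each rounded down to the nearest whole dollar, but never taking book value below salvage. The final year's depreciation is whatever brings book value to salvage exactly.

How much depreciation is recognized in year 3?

$29,031

Depreciable base = $199,155 − $9,800 = $189,355.
Year 1: DB = ⌊$199,155 × 200%/7⌋ = $56,901; SL = ⌊$189,355/7⌋ = $27,050 → take DB $56,901. Book value $142,254.
Year 2: DB = ⌊$142,254 × 200%/7⌋ = $40,644; SL = ⌊$132,454/6⌋ = $22,075 → take DB $40,644. Book value $101,610.
Year 3: DB = ⌊$101,610 × 200%/7⌋ = $29,031; SL = ⌊$91,810/5⌋ = $18,362 → take DB $29,031. Book value $72,579.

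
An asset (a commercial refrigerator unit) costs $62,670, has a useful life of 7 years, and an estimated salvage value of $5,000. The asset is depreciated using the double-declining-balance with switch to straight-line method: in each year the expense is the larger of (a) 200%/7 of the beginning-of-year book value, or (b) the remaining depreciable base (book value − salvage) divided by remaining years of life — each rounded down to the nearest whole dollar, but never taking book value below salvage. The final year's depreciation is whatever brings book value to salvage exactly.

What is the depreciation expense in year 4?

$6,525

Depreciable base = $62,670 − $5,000 = $57,670.
Year 1: DB = ⌊$62,670 × 200%/7⌋ = $17,905; SL = ⌊$57,670/7⌋ = $8,238 → take DB $17,905. Book value $44,765.
Year 2: DB = ⌊$44,765 × 200%/7⌋ = $12,790; SL = ⌊$39,765/6⌋ = $6,627 → take DB $12,790. Book value $31,975.
Year 3: DB = ⌊$31,975 × 200%/7⌋ = $9,135; SL = ⌊$26,975/5⌋ = $5,395 → take DB $9,135. Book value $22,840.
Year 4: DB = ⌊$22,840 × 200%/7⌋ = $6,525; SL = ⌊$17,840/4⌋ = $4,460 → take DB $6,525. Book value $16,315.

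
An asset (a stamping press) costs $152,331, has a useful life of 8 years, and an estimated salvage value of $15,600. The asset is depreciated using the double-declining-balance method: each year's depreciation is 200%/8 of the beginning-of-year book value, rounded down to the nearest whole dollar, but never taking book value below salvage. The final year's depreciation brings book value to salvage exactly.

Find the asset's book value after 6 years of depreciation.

$27,113

Depreciable base = $152,331 − $15,600 = $136,731.
Year 1: ⌊$152,331 × 200%/8⌋ = $38,082. Book value $114,249.
Year 2: ⌊$114,249 × 200%/8⌋ = $28,562. Book value $85,687.
Year 3: ⌊$85,687 × 200%/8⌋ = $21,421. Book value $64,266.
Year 4: ⌊$64,266 × 200%/8⌋ = $16,066. Book value $48,200.
Year 5: ⌊$48,200 × 200%/8⌋ = $12,050. Book value $36,150.
Year 6: ⌊$36,150 × 200%/8⌋ = $9,037. Book value $27,113.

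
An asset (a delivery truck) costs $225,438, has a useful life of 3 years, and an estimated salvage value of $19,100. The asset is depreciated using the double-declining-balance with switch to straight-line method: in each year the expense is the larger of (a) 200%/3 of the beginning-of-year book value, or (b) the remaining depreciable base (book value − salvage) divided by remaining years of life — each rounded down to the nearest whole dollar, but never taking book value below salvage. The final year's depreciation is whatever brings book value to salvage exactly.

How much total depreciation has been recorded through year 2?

Depreciable base = $225,438 − $19,100 = $206,338.
Year 1: DB = ⌊$225,438 × 200%/3⌋ = $150,292; SL = ⌊$206,338/3⌋ = $68,779 → take DB $150,292. Book value $75,146.
Year 2: DB = ⌊$75,146 × 200%/3⌋ = $50,097; SL = ⌊$56,046/2⌋ = $28,023 → take DB $50,097. Book value $25,049.
Accumulated through year 2 = $225,438 − $25,049 = $200,389.

$200,389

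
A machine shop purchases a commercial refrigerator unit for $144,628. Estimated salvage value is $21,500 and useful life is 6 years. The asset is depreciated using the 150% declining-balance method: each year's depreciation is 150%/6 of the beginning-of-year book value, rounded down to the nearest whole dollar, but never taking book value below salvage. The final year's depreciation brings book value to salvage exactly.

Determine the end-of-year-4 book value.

Depreciable base = $144,628 − $21,500 = $123,128.
Year 1: ⌊$144,628 × 150%/6⌋ = $36,157. Book value $108,471.
Year 2: ⌊$108,471 × 150%/6⌋ = $27,117. Book value $81,354.
Year 3: ⌊$81,354 × 150%/6⌋ = $20,338. Book value $61,016.
Year 4: ⌊$61,016 × 150%/6⌋ = $15,254. Book value $45,762.

$45,762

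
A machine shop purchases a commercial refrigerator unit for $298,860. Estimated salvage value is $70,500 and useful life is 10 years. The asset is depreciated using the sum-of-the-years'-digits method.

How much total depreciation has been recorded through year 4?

$141,168

Depreciable base = $298,860 − $70,500 = $228,360.
Sum of the years' digits = 10+9+8+7+6+5+4+3+2+1 = 55.
Year 1: $228,360 × 10/55 = $41,520. Book value $257,340.
Year 2: $228,360 × 9/55 = $37,368. Book value $219,972.
Year 3: $228,360 × 8/55 = $33,216. Book value $186,756.
Year 4: $228,360 × 7/55 = $29,064. Book value $157,692.
Accumulated through year 4 = $298,860 − $157,692 = $141,168.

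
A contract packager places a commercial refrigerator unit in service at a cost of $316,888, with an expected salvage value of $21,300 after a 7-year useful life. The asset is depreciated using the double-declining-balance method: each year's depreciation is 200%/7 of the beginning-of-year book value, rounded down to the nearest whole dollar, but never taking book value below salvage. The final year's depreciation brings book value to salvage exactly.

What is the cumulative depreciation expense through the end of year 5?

Depreciable base = $316,888 − $21,300 = $295,588.
Year 1: ⌊$316,888 × 200%/7⌋ = $90,539. Book value $226,349.
Year 2: ⌊$226,349 × 200%/7⌋ = $64,671. Book value $161,678.
Year 3: ⌊$161,678 × 200%/7⌋ = $46,193. Book value $115,485.
Year 4: ⌊$115,485 × 200%/7⌋ = $32,995. Book value $82,490.
Year 5: ⌊$82,490 × 200%/7⌋ = $23,568. Book value $58,922.
Accumulated through year 5 = $316,888 − $58,922 = $257,966.

$257,966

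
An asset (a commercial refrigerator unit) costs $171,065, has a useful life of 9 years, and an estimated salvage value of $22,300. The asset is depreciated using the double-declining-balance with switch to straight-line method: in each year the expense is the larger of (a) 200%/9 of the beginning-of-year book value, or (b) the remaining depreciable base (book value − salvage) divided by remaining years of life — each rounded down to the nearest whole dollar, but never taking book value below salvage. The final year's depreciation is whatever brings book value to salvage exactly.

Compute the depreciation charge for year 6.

Depreciable base = $171,065 − $22,300 = $148,765.
Year 1: DB = ⌊$171,065 × 200%/9⌋ = $38,014; SL = ⌊$148,765/9⌋ = $16,529 → take DB $38,014. Book value $133,051.
Year 2: DB = ⌊$133,051 × 200%/9⌋ = $29,566; SL = ⌊$110,751/8⌋ = $13,843 → take DB $29,566. Book value $103,485.
Year 3: DB = ⌊$103,485 × 200%/9⌋ = $22,996; SL = ⌊$81,185/7⌋ = $11,597 → take DB $22,996. Book value $80,489.
Year 4: DB = ⌊$80,489 × 200%/9⌋ = $17,886; SL = ⌊$58,189/6⌋ = $9,698 → take DB $17,886. Book value $62,603.
Year 5: DB = ⌊$62,603 × 200%/9⌋ = $13,911; SL = ⌊$40,303/5⌋ = $8,060 → take DB $13,911. Book value $48,692.
Year 6: DB = ⌊$48,692 × 200%/9⌋ = $10,820; SL = ⌊$26,392/4⌋ = $6,598 → take DB $10,820. Book value $37,872.

$10,820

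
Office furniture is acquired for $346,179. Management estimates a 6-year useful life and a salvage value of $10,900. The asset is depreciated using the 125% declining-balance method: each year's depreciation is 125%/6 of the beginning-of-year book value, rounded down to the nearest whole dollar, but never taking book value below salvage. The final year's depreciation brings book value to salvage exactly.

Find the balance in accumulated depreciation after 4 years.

Depreciable base = $346,179 − $10,900 = $335,279.
Year 1: ⌊$346,179 × 125%/6⌋ = $72,120. Book value $274,059.
Year 2: ⌊$274,059 × 125%/6⌋ = $57,095. Book value $216,964.
Year 3: ⌊$216,964 × 125%/6⌋ = $45,200. Book value $171,764.
Year 4: ⌊$171,764 × 125%/6⌋ = $35,784. Book value $135,980.
Accumulated through year 4 = $346,179 − $135,980 = $210,199.

$210,199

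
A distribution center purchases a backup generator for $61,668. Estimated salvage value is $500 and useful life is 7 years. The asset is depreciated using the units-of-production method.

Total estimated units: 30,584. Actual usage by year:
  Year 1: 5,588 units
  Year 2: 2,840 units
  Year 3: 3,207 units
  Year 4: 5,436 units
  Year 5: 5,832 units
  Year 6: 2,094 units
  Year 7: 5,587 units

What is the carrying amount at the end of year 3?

$38,398

Depreciable base = $61,668 − $500 = $61,168.
Rate = $61,168 / 30,584 units = $2 per unit.
Year 1: 5,588 × $2 = $11,176. Book value $50,492.
Year 2: 2,840 × $2 = $5,680. Book value $44,812.
Year 3: 3,207 × $2 = $6,414. Book value $38,398.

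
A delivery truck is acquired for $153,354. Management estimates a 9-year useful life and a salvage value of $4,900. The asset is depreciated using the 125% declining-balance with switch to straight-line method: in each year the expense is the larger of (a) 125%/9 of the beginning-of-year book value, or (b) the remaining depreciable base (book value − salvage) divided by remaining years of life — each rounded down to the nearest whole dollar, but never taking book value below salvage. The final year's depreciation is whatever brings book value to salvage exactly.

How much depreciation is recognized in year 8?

Depreciable base = $153,354 − $4,900 = $148,454.
Year 1: DB = ⌊$153,354 × 125%/9⌋ = $21,299; SL = ⌊$148,454/9⌋ = $16,494 → take DB $21,299. Book value $132,055.
Year 2: DB = ⌊$132,055 × 125%/9⌋ = $18,340; SL = ⌊$127,155/8⌋ = $15,894 → take DB $18,340. Book value $113,715.
Year 3: DB = ⌊$113,715 × 125%/9⌋ = $15,793; SL = ⌊$108,815/7⌋ = $15,545 → take DB $15,793. Book value $97,922.
Year 4: DB = ⌊$97,922 × 125%/9⌋ = $13,600; SL = ⌊$93,022/6⌋ = $15,503 → take SL $15,503. Book value $82,419.
Year 5: DB = ⌊$82,419 × 125%/9⌋ = $11,447; SL = ⌊$77,519/5⌋ = $15,503 → take SL $15,503. Book value $66,916.
Year 6: DB = ⌊$66,916 × 125%/9⌋ = $9,293; SL = ⌊$62,016/4⌋ = $15,504 → take SL $15,504. Book value $51,412.
Year 7: DB = ⌊$51,412 × 125%/9⌋ = $7,140; SL = ⌊$46,512/3⌋ = $15,504 → take SL $15,504. Book value $35,908.
Year 8: DB = ⌊$35,908 × 125%/9⌋ = $4,987; SL = ⌊$31,008/2⌋ = $15,504 → take SL $15,504. Book value $20,404.

$15,504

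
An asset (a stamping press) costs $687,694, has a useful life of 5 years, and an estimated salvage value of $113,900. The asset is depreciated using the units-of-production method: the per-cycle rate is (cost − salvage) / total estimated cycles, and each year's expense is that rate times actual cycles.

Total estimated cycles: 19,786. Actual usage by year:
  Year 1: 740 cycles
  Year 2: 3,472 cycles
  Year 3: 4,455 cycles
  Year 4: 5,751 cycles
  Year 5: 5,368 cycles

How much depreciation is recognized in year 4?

$166,779

Depreciable base = $687,694 − $113,900 = $573,794.
Rate = $573,794 / 19,786 cycles = $29 per cycle.
Year 1: 740 × $29 = $21,460. Book value $666,234.
Year 2: 3,472 × $29 = $100,688. Book value $565,546.
Year 3: 4,455 × $29 = $129,195. Book value $436,351.
Year 4: 5,751 × $29 = $166,779. Book value $269,572.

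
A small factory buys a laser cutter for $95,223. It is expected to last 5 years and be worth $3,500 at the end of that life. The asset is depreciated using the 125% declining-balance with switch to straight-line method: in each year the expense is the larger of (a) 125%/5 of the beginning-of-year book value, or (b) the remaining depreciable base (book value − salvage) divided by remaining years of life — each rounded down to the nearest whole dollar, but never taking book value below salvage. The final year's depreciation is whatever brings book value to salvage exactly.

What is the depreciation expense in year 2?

Depreciable base = $95,223 − $3,500 = $91,723.
Year 1: DB = ⌊$95,223 × 125%/5⌋ = $23,805; SL = ⌊$91,723/5⌋ = $18,344 → take DB $23,805. Book value $71,418.
Year 2: DB = ⌊$71,418 × 125%/5⌋ = $17,854; SL = ⌊$67,918/4⌋ = $16,979 → take DB $17,854. Book value $53,564.

$17,854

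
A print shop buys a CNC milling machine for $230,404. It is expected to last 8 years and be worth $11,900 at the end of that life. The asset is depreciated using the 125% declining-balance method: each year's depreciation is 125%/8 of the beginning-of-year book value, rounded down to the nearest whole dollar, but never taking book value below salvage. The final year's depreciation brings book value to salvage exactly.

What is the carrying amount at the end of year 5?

$98,529

Depreciable base = $230,404 − $11,900 = $218,504.
Year 1: ⌊$230,404 × 125%/8⌋ = $36,000. Book value $194,404.
Year 2: ⌊$194,404 × 125%/8⌋ = $30,375. Book value $164,029.
Year 3: ⌊$164,029 × 125%/8⌋ = $25,629. Book value $138,400.
Year 4: ⌊$138,400 × 125%/8⌋ = $21,625. Book value $116,775.
Year 5: ⌊$116,775 × 125%/8⌋ = $18,246. Book value $98,529.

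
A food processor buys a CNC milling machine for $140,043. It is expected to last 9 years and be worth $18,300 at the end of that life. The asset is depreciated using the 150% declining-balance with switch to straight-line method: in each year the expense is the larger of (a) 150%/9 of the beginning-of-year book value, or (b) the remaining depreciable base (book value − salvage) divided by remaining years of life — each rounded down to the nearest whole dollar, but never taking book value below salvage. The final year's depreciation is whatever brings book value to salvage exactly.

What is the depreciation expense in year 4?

$13,507

Depreciable base = $140,043 − $18,300 = $121,743.
Year 1: DB = ⌊$140,043 × 150%/9⌋ = $23,340; SL = ⌊$121,743/9⌋ = $13,527 → take DB $23,340. Book value $116,703.
Year 2: DB = ⌊$116,703 × 150%/9⌋ = $19,450; SL = ⌊$98,403/8⌋ = $12,300 → take DB $19,450. Book value $97,253.
Year 3: DB = ⌊$97,253 × 150%/9⌋ = $16,208; SL = ⌊$78,953/7⌋ = $11,279 → take DB $16,208. Book value $81,045.
Year 4: DB = ⌊$81,045 × 150%/9⌋ = $13,507; SL = ⌊$62,745/6⌋ = $10,457 → take DB $13,507. Book value $67,538.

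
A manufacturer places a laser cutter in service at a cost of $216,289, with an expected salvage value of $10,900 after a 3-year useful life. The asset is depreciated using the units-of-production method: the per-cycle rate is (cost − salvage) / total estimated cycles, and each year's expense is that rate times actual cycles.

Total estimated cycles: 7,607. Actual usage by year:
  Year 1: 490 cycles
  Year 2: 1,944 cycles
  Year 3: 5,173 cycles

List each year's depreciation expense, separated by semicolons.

Depreciable base = $216,289 − $10,900 = $205,389.
Rate = $205,389 / 7,607 cycles = $27 per cycle.
Year 1: 490 × $27 = $13,230. Book value $203,059.
Year 2: 1,944 × $27 = $52,488. Book value $150,571.
Year 3: 5,173 × $27 = $139,671. Book value $10,900.

$13,230; $52,488; $139,671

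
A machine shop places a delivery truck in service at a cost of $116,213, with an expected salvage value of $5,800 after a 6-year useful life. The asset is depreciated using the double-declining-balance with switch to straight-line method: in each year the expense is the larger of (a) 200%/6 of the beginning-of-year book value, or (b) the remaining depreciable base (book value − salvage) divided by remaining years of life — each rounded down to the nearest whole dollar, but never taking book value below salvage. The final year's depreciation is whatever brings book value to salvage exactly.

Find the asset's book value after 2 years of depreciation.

$51,651

Depreciable base = $116,213 − $5,800 = $110,413.
Year 1: DB = ⌊$116,213 × 200%/6⌋ = $38,737; SL = ⌊$110,413/6⌋ = $18,402 → take DB $38,737. Book value $77,476.
Year 2: DB = ⌊$77,476 × 200%/6⌋ = $25,825; SL = ⌊$71,676/5⌋ = $14,335 → take DB $25,825. Book value $51,651.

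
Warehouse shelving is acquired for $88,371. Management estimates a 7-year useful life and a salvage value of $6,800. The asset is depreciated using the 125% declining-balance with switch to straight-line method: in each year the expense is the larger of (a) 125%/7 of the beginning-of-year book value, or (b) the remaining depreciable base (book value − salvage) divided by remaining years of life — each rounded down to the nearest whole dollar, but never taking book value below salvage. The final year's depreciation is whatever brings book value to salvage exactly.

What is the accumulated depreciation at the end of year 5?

$60,480

Depreciable base = $88,371 − $6,800 = $81,571.
Year 1: DB = ⌊$88,371 × 125%/7⌋ = $15,780; SL = ⌊$81,571/7⌋ = $11,653 → take DB $15,780. Book value $72,591.
Year 2: DB = ⌊$72,591 × 125%/7⌋ = $12,962; SL = ⌊$65,791/6⌋ = $10,965 → take DB $12,962. Book value $59,629.
Year 3: DB = ⌊$59,629 × 125%/7⌋ = $10,648; SL = ⌊$52,829/5⌋ = $10,565 → take DB $10,648. Book value $48,981.
Year 4: DB = ⌊$48,981 × 125%/7⌋ = $8,746; SL = ⌊$42,181/4⌋ = $10,545 → take SL $10,545. Book value $38,436.
Year 5: DB = ⌊$38,436 × 125%/7⌋ = $6,863; SL = ⌊$31,636/3⌋ = $10,545 → take SL $10,545. Book value $27,891.
Accumulated through year 5 = $88,371 − $27,891 = $60,480.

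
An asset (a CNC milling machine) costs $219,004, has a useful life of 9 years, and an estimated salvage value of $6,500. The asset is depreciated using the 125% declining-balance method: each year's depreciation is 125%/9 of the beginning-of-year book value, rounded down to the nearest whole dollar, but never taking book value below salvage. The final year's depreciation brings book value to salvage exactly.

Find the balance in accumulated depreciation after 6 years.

Depreciable base = $219,004 − $6,500 = $212,504.
Year 1: ⌊$219,004 × 125%/9⌋ = $30,417. Book value $188,587.
Year 2: ⌊$188,587 × 125%/9⌋ = $26,192. Book value $162,395.
Year 3: ⌊$162,395 × 125%/9⌋ = $22,554. Book value $139,841.
Year 4: ⌊$139,841 × 125%/9⌋ = $19,422. Book value $120,419.
Year 5: ⌊$120,419 × 125%/9⌋ = $16,724. Book value $103,695.
Year 6: ⌊$103,695 × 125%/9⌋ = $14,402. Book value $89,293.
Accumulated through year 6 = $219,004 − $89,293 = $129,711.

$129,711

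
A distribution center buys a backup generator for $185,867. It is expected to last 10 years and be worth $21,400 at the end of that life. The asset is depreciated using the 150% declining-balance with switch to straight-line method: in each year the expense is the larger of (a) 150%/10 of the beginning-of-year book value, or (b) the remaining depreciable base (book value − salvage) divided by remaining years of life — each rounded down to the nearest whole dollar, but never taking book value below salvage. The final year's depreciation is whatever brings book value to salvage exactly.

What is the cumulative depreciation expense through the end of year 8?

Depreciable base = $185,867 − $21,400 = $164,467.
Year 1: DB = ⌊$185,867 × 150%/10⌋ = $27,880; SL = ⌊$164,467/10⌋ = $16,446 → take DB $27,880. Book value $157,987.
Year 2: DB = ⌊$157,987 × 150%/10⌋ = $23,698; SL = ⌊$136,587/9⌋ = $15,176 → take DB $23,698. Book value $134,289.
Year 3: DB = ⌊$134,289 × 150%/10⌋ = $20,143; SL = ⌊$112,889/8⌋ = $14,111 → take DB $20,143. Book value $114,146.
Year 4: DB = ⌊$114,146 × 150%/10⌋ = $17,121; SL = ⌊$92,746/7⌋ = $13,249 → take DB $17,121. Book value $97,025.
Year 5: DB = ⌊$97,025 × 150%/10⌋ = $14,553; SL = ⌊$75,625/6⌋ = $12,604 → take DB $14,553. Book value $82,472.
Year 6: DB = ⌊$82,472 × 150%/10⌋ = $12,370; SL = ⌊$61,072/5⌋ = $12,214 → take DB $12,370. Book value $70,102.
Year 7: DB = ⌊$70,102 × 150%/10⌋ = $10,515; SL = ⌊$48,702/4⌋ = $12,175 → take SL $12,175. Book value $57,927.
Year 8: DB = ⌊$57,927 × 150%/10⌋ = $8,689; SL = ⌊$36,527/3⌋ = $12,175 → take SL $12,175. Book value $45,752.
Accumulated through year 8 = $185,867 − $45,752 = $140,115.

$140,115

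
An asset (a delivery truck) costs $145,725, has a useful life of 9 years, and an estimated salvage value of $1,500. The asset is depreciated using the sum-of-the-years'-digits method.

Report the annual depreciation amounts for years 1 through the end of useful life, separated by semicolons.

$28,845; $25,640; $22,435; $19,230; $16,025; $12,820; $9,615; $6,410; $3,205

Depreciable base = $145,725 − $1,500 = $144,225.
Sum of the years' digits = 9+8+7+6+5+4+3+2+1 = 45.
Year 1: $144,225 × 9/45 = $28,845. Book value $116,880.
Year 2: $144,225 × 8/45 = $25,640. Book value $91,240.
Year 3: $144,225 × 7/45 = $22,435. Book value $68,805.
Year 4: $144,225 × 6/45 = $19,230. Book value $49,575.
Year 5: $144,225 × 5/45 = $16,025. Book value $33,550.
Year 6: $144,225 × 4/45 = $12,820. Book value $20,730.
Year 7: $144,225 × 3/45 = $9,615. Book value $11,115.
Year 8: $144,225 × 2/45 = $6,410. Book value $4,705.
Year 9: $144,225 × 1/45 = $3,205. Book value $1,500.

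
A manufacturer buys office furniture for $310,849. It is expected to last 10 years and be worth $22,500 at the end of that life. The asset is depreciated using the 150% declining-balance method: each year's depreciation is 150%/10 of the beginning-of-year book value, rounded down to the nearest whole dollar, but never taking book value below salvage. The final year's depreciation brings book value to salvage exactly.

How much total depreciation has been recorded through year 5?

Depreciable base = $310,849 − $22,500 = $288,349.
Year 1: ⌊$310,849 × 150%/10⌋ = $46,627. Book value $264,222.
Year 2: ⌊$264,222 × 150%/10⌋ = $39,633. Book value $224,589.
Year 3: ⌊$224,589 × 150%/10⌋ = $33,688. Book value $190,901.
Year 4: ⌊$190,901 × 150%/10⌋ = $28,635. Book value $162,266.
Year 5: ⌊$162,266 × 150%/10⌋ = $24,339. Book value $137,927.
Accumulated through year 5 = $310,849 − $137,927 = $172,922.

$172,922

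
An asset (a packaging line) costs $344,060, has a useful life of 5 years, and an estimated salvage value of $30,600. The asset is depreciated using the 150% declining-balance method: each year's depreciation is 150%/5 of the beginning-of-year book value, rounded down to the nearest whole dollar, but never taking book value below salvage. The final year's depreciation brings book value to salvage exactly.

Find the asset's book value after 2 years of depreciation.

Depreciable base = $344,060 − $30,600 = $313,460.
Year 1: ⌊$344,060 × 150%/5⌋ = $103,218. Book value $240,842.
Year 2: ⌊$240,842 × 150%/5⌋ = $72,252. Book value $168,590.

$168,590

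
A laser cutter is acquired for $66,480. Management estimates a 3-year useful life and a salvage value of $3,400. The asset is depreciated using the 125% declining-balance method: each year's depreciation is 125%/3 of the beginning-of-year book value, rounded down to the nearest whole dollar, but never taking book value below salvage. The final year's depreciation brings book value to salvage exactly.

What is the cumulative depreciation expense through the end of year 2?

Depreciable base = $66,480 − $3,400 = $63,080.
Year 1: ⌊$66,480 × 125%/3⌋ = $27,700. Book value $38,780.
Year 2: ⌊$38,780 × 125%/3⌋ = $16,158. Book value $22,622.
Accumulated through year 2 = $66,480 − $22,622 = $43,858.

$43,858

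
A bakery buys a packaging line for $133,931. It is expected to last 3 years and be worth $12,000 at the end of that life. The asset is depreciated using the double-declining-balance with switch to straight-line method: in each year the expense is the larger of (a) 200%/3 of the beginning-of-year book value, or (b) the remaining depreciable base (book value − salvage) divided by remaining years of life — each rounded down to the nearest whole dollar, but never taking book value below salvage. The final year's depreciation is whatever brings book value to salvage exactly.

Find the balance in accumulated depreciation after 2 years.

Depreciable base = $133,931 − $12,000 = $121,931.
Year 1: DB = ⌊$133,931 × 200%/3⌋ = $89,287; SL = ⌊$121,931/3⌋ = $40,643 → take DB $89,287. Book value $44,644.
Year 2: DB = ⌊$44,644 × 200%/3⌋ = $29,762; SL = ⌊$32,644/2⌋ = $16,322 → take DB $29,762. Book value $14,882.
Accumulated through year 2 = $133,931 − $14,882 = $119,049.

$119,049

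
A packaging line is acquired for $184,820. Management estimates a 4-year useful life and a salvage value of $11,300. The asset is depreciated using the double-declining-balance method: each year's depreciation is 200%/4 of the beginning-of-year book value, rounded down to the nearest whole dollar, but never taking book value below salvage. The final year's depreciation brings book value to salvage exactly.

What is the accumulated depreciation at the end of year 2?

Depreciable base = $184,820 − $11,300 = $173,520.
Year 1: ⌊$184,820 × 200%/4⌋ = $92,410. Book value $92,410.
Year 2: ⌊$92,410 × 200%/4⌋ = $46,205. Book value $46,205.
Accumulated through year 2 = $184,820 − $46,205 = $138,615.

$138,615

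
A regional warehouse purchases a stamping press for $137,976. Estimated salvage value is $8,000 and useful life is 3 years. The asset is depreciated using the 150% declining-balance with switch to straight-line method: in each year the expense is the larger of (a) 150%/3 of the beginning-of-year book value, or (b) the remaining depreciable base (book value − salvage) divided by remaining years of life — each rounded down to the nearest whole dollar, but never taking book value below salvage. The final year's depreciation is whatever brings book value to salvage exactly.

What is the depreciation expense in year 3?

Depreciable base = $137,976 − $8,000 = $129,976.
Year 1: DB = ⌊$137,976 × 150%/3⌋ = $68,988; SL = ⌊$129,976/3⌋ = $43,325 → take DB $68,988. Book value $68,988.
Year 2: DB = ⌊$68,988 × 150%/3⌋ = $34,494; SL = ⌊$60,988/2⌋ = $30,494 → take DB $34,494. Book value $34,494.
Year 3 (final): $34,494 − $8,000 = $26,494. Book value $8,000.

$26,494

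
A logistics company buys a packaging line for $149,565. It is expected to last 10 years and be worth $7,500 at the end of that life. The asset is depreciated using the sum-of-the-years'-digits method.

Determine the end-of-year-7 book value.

Depreciable base = $149,565 − $7,500 = $142,065.
Sum of the years' digits = 10+9+8+7+6+5+4+3+2+1 = 55.
Year 1: $142,065 × 10/55 = $25,830. Book value $123,735.
Year 2: $142,065 × 9/55 = $23,247. Book value $100,488.
Year 3: $142,065 × 8/55 = $20,664. Book value $79,824.
Year 4: $142,065 × 7/55 = $18,081. Book value $61,743.
Year 5: $142,065 × 6/55 = $15,498. Book value $46,245.
Year 6: $142,065 × 5/55 = $12,915. Book value $33,330.
Year 7: $142,065 × 4/55 = $10,332. Book value $22,998.

$22,998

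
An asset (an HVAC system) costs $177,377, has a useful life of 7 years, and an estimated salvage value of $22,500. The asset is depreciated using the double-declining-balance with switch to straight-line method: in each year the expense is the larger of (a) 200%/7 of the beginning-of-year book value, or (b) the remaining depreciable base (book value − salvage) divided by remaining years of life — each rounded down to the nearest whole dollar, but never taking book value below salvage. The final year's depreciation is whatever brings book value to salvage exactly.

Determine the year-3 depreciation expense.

$25,856

Depreciable base = $177,377 − $22,500 = $154,877.
Year 1: DB = ⌊$177,377 × 200%/7⌋ = $50,679; SL = ⌊$154,877/7⌋ = $22,125 → take DB $50,679. Book value $126,698.
Year 2: DB = ⌊$126,698 × 200%/7⌋ = $36,199; SL = ⌊$104,198/6⌋ = $17,366 → take DB $36,199. Book value $90,499.
Year 3: DB = ⌊$90,499 × 200%/7⌋ = $25,856; SL = ⌊$67,999/5⌋ = $13,599 → take DB $25,856. Book value $64,643.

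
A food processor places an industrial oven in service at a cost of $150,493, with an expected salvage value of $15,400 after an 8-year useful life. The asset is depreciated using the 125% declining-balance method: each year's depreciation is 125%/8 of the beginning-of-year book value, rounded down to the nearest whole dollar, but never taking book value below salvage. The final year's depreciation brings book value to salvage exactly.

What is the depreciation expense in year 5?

$11,917

Depreciable base = $150,493 − $15,400 = $135,093.
Year 1: ⌊$150,493 × 125%/8⌋ = $23,514. Book value $126,979.
Year 2: ⌊$126,979 × 125%/8⌋ = $19,840. Book value $107,139.
Year 3: ⌊$107,139 × 125%/8⌋ = $16,740. Book value $90,399.
Year 4: ⌊$90,399 × 125%/8⌋ = $14,124. Book value $76,275.
Year 5: ⌊$76,275 × 125%/8⌋ = $11,917. Book value $64,358.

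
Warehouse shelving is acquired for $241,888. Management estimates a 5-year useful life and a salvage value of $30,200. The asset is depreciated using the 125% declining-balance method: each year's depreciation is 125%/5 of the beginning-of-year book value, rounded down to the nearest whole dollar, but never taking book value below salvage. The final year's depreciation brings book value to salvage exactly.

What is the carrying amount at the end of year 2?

$136,062

Depreciable base = $241,888 − $30,200 = $211,688.
Year 1: ⌊$241,888 × 125%/5⌋ = $60,472. Book value $181,416.
Year 2: ⌊$181,416 × 125%/5⌋ = $45,354. Book value $136,062.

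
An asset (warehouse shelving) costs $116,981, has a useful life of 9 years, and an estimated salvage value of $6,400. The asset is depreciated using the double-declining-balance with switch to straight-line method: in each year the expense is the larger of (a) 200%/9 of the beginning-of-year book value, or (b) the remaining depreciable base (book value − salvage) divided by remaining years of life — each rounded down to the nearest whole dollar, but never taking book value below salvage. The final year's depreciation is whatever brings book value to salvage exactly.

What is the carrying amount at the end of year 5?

$33,297

Depreciable base = $116,981 − $6,400 = $110,581.
Year 1: DB = ⌊$116,981 × 200%/9⌋ = $25,995; SL = ⌊$110,581/9⌋ = $12,286 → take DB $25,995. Book value $90,986.
Year 2: DB = ⌊$90,986 × 200%/9⌋ = $20,219; SL = ⌊$84,586/8⌋ = $10,573 → take DB $20,219. Book value $70,767.
Year 3: DB = ⌊$70,767 × 200%/9⌋ = $15,726; SL = ⌊$64,367/7⌋ = $9,195 → take DB $15,726. Book value $55,041.
Year 4: DB = ⌊$55,041 × 200%/9⌋ = $12,231; SL = ⌊$48,641/6⌋ = $8,106 → take DB $12,231. Book value $42,810.
Year 5: DB = ⌊$42,810 × 200%/9⌋ = $9,513; SL = ⌊$36,410/5⌋ = $7,282 → take DB $9,513. Book value $33,297.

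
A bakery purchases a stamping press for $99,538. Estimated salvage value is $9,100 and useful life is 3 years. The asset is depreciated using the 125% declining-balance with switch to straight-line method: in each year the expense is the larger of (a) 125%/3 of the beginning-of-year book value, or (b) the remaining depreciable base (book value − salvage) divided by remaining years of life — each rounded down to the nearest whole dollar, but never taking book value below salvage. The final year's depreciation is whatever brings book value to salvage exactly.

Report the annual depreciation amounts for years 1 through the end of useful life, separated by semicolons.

$41,474; $24,482; $24,482

Depreciable base = $99,538 − $9,100 = $90,438.
Year 1: DB = ⌊$99,538 × 125%/3⌋ = $41,474; SL = ⌊$90,438/3⌋ = $30,146 → take DB $41,474. Book value $58,064.
Year 2: DB = ⌊$58,064 × 125%/3⌋ = $24,193; SL = ⌊$48,964/2⌋ = $24,482 → take SL $24,482. Book value $33,582.
Year 3 (final): $33,582 − $9,100 = $24,482. Book value $9,100.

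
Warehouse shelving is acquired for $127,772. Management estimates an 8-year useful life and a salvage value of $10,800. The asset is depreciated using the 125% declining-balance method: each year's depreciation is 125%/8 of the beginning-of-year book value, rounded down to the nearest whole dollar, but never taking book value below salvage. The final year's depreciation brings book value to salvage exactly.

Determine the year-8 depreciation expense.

$28,101

Depreciable base = $127,772 − $10,800 = $116,972.
Year 1: ⌊$127,772 × 125%/8⌋ = $19,964. Book value $107,808.
Year 2: ⌊$107,808 × 125%/8⌋ = $16,845. Book value $90,963.
Year 3: ⌊$90,963 × 125%/8⌋ = $14,212. Book value $76,751.
Year 4: ⌊$76,751 × 125%/8⌋ = $11,992. Book value $64,759.
Year 5: ⌊$64,759 × 125%/8⌋ = $10,118. Book value $54,641.
Year 6: ⌊$54,641 × 125%/8⌋ = $8,537. Book value $46,104.
Year 7: ⌊$46,104 × 125%/8⌋ = $7,203. Book value $38,901.
Year 8 (final): $38,901 − $10,800 = $28,101. Book value $10,800.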